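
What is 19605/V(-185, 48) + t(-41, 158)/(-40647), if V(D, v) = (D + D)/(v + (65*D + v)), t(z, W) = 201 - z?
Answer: 1901206867115/3007878 ≈ 6.3208e+5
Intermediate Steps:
V(D, v) = 2*D/(2*v + 65*D) (V(D, v) = (2*D)/(v + (v + 65*D)) = (2*D)/(2*v + 65*D) = 2*D/(2*v + 65*D))
19605/V(-185, 48) + t(-41, 158)/(-40647) = 19605/((2*(-185)/(2*48 + 65*(-185)))) + (201 - 1*(-41))/(-40647) = 19605/((2*(-185)/(96 - 12025))) + (201 + 41)*(-1/40647) = 19605/((2*(-185)/(-11929))) + 242*(-1/40647) = 19605/((2*(-185)*(-1/11929))) - 242/40647 = 19605/(370/11929) - 242/40647 = 19605*(11929/370) - 242/40647 = 46773609/74 - 242/40647 = 1901206867115/3007878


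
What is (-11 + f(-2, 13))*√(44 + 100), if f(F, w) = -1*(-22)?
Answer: 132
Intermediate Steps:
f(F, w) = 22
(-11 + f(-2, 13))*√(44 + 100) = (-11 + 22)*√(44 + 100) = 11*√144 = 11*12 = 132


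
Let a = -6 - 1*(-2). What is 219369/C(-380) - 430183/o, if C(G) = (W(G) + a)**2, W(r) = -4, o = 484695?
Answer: 106299525743/31020480 ≈ 3426.8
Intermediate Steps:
a = -4 (a = -6 + 2 = -4)
C(G) = 64 (C(G) = (-4 - 4)**2 = (-8)**2 = 64)
219369/C(-380) - 430183/o = 219369/64 - 430183/484695 = 106299525743/31020480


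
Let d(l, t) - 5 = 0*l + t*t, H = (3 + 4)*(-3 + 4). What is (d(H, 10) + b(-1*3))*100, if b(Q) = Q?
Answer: 10200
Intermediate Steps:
H = 7 (H = 7*1 = 7)
d(l, t) = 5 + t**2 (d(l, t) = 5 + (0*l + t*t) = 5 + (0 + t**2) = 5 + t**2)
(d(H, 10) + b(-1*3))*100 = ((5 + 10**2) - 1*3)*100 = ((5 + 100) - 3)*100 = (105 - 3)*100 = 102*100 = 10200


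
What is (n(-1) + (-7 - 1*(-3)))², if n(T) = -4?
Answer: 64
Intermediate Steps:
(n(-1) + (-7 - 1*(-3)))² = (-4 + (-7 - 1*(-3)))² = (-4 + (-7 + 3))² = (-4 - 4)² = (-8)² = 64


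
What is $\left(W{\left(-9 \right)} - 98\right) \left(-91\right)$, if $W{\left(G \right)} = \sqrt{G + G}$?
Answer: $8918 - 273 i \sqrt{2} \approx 8918.0 - 386.08 i$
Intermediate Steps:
$W{\left(G \right)} = \sqrt{2} \sqrt{G}$ ($W{\left(G \right)} = \sqrt{2 G} = \sqrt{2} \sqrt{G}$)
$\left(W{\left(-9 \right)} - 98\right) \left(-91\right) = \left(\sqrt{2} \sqrt{-9} - 98\right) \left(-91\right) = \left(\sqrt{2} \cdot 3 i - 98\right) \left(-91\right) = \left(3 i \sqrt{2} - 98\right) \left(-91\right) = \left(-98 + 3 i \sqrt{2}\right) \left(-91\right) = 8918 - 273 i \sqrt{2}$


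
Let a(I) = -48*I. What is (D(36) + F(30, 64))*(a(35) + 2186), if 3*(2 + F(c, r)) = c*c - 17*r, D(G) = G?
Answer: -43516/3 ≈ -14505.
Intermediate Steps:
F(c, r) = -2 - 17*r/3 + c²/3 (F(c, r) = -2 + (c*c - 17*r)/3 = -2 + (c² - 17*r)/3 = -2 + (-17*r/3 + c²/3) = -2 - 17*r/3 + c²/3)
(D(36) + F(30, 64))*(a(35) + 2186) = (36 + (-2 - 17/3*64 + (⅓)*30²))*(-48*35 + 2186) = (36 + (-2 - 1088/3 + (⅓)*900))*(-1680 + 2186) = (36 + (-2 - 1088/3 + 300))*506 = (36 - 194/3)*506 = -86/3*506 = -43516/3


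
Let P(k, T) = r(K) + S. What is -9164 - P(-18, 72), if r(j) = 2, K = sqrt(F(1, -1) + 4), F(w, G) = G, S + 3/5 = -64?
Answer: -45507/5 ≈ -9101.4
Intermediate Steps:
S = -323/5 (S = -3/5 - 64 = -323/5 ≈ -64.600)
K = sqrt(3) (K = sqrt(-1 + 4) = sqrt(3) ≈ 1.7320)
P(k, T) = -313/5 (P(k, T) = 2 - 323/5 = -313/5)
-9164 - P(-18, 72) = -9164 - 1*(-313/5) = -9164 + 313/5 = -45507/5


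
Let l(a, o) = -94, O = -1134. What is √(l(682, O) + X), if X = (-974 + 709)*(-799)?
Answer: √211641 ≈ 460.04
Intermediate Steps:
X = 211735 (X = -265*(-799) = 211735)
√(l(682, O) + X) = √(-94 + 211735) = √211641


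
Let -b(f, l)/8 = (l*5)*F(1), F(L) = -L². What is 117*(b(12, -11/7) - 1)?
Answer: -52299/7 ≈ -7471.3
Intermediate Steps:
b(f, l) = 40*l (b(f, l) = -8*l*5*(-1*1²) = -8*5*l*(-1*1) = -8*5*l*(-1) = -(-40)*l = 40*l)
117*(b(12, -11/7) - 1) = 117*(40*(-11/7) - 1) = 117*(-440/7 - 1) = 117*(-447/7) = -52299/7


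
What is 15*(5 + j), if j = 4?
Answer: 135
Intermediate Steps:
15*(5 + j) = 15*(5 + 4) = 15*9 = 135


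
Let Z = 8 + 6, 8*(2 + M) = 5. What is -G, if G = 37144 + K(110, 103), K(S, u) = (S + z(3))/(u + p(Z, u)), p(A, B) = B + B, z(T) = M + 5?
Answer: -30606959/824 ≈ -37144.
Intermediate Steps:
M = -11/8 (M = -2 + (1/8)*5 = -2 + 5/8 = -11/8 ≈ -1.3750)
Z = 14
z(T) = 29/8 (z(T) = -11/8 + 5 = 29/8)
p(A, B) = 2*B
K(S, u) = (29/8 + S)/(3*u) (K(S, u) = (S + 29/8)/(u + 2*u) = (29/8 + S)/((3*u)) = (29/8 + S)*(1/(3*u)) = (29/8 + S)/(3*u))
G = 30606959/824 (G = 37144 + (1/24)*(29 + 8*110)/103 = 37144 + (1/24)*(1/103)*(29 + 880) = 37144 + (1/24)*(1/103)*909 = 37144 + 303/824 = 30606959/824 ≈ 37144.)
-G = -1*30606959/824 = -30606959/824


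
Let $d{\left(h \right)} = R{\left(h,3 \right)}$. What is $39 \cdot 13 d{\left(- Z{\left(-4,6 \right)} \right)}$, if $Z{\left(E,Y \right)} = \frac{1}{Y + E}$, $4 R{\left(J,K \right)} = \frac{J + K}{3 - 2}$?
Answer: $\frac{2535}{8} \approx 316.88$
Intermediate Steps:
$R{\left(J,K \right)} = \frac{J}{4} + \frac{K}{4}$ ($R{\left(J,K \right)} = \frac{\left(J + K\right) \frac{1}{3 - 2}}{4} = \frac{\left(J + K\right) 1^{-1}}{4} = \frac{\left(J + K\right) 1}{4} = \frac{J + K}{4} = \frac{J}{4} + \frac{K}{4}$)
$Z{\left(E,Y \right)} = \frac{1}{E + Y}$
$d{\left(h \right)} = \frac{3}{4} + \frac{h}{4}$ ($d{\left(h \right)} = \frac{h}{4} + \frac{1}{4} \cdot 3 = \frac{h}{4} + \frac{3}{4} = \frac{3}{4} + \frac{h}{4}$)
$39 \cdot 13 d{\left(- Z{\left(-4,6 \right)} \right)} = 39 \cdot 13 \left(\frac{3}{4} + \frac{\left(-1\right) \frac{1}{-4 + 6}}{4}\right) = 507 \left(\frac{3}{4} + \frac{\left(-1\right) \frac{1}{2}}{4}\right) = 507 \left(\frac{3}{4} + \frac{1}{4} \left(- \frac{1}{2}\right)\right) = 507 \left(\frac{3}{4} - \frac{1}{8}\right) = 507 \cdot \frac{5}{8} = \frac{2535}{8}$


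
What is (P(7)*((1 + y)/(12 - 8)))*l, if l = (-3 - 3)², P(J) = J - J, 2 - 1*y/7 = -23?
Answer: 0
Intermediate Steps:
y = 175 (y = 14 - 7*(-23) = 14 + 161 = 175)
P(J) = 0
l = 36 (l = (-6)² = 36)
(P(7)*((1 + y)/(12 - 8)))*l = (0*((1 + 175)/(12 - 8)))*36 = (0*(176/4))*36 = (0*(176*(¼)))*36 = (0*44)*36 = 0*36 = 0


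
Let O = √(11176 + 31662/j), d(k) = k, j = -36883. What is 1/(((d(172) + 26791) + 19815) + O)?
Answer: 862656487/40353139062513 - √15202167390718/80706278125026 ≈ 2.1329e-5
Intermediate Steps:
O = √15202167390718/36883 (O = √(11176 + 31662/(-36883)) = √(11176 + 31662*(-1/36883)) = √(11176 - 31662/36883) = √(412172746/36883) = √15202167390718/36883 ≈ 105.71)
1/(((d(172) + 26791) + 19815) + O) = 1/(((172 + 26791) + 19815) + √15202167390718/36883) = 1/((26963 + 19815) + √15202167390718/36883) = 1/(46778 + √15202167390718/36883)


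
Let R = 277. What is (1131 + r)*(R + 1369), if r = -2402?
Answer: -2092066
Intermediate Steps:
(1131 + r)*(R + 1369) = (1131 - 2402)*(277 + 1369) = -1271*1646 = -2092066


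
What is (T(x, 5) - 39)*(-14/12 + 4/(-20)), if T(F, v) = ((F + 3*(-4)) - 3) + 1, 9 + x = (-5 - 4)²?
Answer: -779/30 ≈ -25.967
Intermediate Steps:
x = 72 (x = -9 + (-5 - 4)² = -9 + (-9)² = -9 + 81 = 72)
T(F, v) = -14 + F (T(F, v) = ((F - 12) - 3) + 1 = ((-12 + F) - 3) + 1 = (-15 + F) + 1 = -14 + F)
(T(x, 5) - 39)*(-14/12 + 4/(-20)) = ((-14 + 72) - 39)*(-14/12 + 4/(-20)) = (58 - 39)*(-14*1/12 + 4*(-1/20)) = 19*(-7/6 - ⅕) = 19*(-41/30) = -779/30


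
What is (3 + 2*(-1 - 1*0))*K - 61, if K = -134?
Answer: -195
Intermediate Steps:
(3 + 2*(-1 - 1*0))*K - 61 = (3 + 2*(-1 - 1*0))*(-134) - 61 = (3 + 2*(-1 + 0))*(-134) - 61 = (3 + 2*(-1))*(-134) - 61 = (3 - 2)*(-134) - 61 = 1*(-134) - 61 = -134 - 61 = -195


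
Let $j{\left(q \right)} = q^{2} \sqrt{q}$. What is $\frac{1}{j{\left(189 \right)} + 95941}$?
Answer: $- \frac{95941}{231957404468} + \frac{107163 \sqrt{21}}{231957404468} \approx 1.7035 \cdot 10^{-6}$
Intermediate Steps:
$j{\left(q \right)} = q^{\frac{5}{2}}$
$\frac{1}{j{\left(189 \right)} + 95941} = \frac{1}{189^{\frac{5}{2}} + 95941} = \frac{1}{107163 \sqrt{21} + 95941} = \frac{1}{95941 + 107163 \sqrt{21}}$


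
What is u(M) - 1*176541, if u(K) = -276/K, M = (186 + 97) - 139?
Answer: -2118515/12 ≈ -1.7654e+5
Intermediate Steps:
M = 144 (M = 283 - 139 = 144)
u(M) - 1*176541 = -276/144 - 1*176541 = -276*1/144 - 176541 = -23/12 - 176541 = -2118515/12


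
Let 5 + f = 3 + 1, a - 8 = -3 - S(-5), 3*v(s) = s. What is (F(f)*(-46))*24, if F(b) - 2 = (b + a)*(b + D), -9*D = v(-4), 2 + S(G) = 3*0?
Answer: 10304/3 ≈ 3434.7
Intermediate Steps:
v(s) = s/3
S(G) = -2 (S(G) = -2 + 3*0 = -2 + 0 = -2)
D = 4/27 (D = -(-4)/27 = -⅑*(-4/3) = 4/27 ≈ 0.14815)
a = 7 (a = 8 + (-3 - 1*(-2)) = 8 + (-3 + 2) = 8 - 1 = 7)
f = -1 (f = -5 + (3 + 1) = -5 + 4 = -1)
F(b) = 2 + (7 + b)*(4/27 + b) (F(b) = 2 + (b + 7)*(b + 4/27) = 2 + (7 + b)*(4/27 + b))
(F(f)*(-46))*24 = ((82/27 + (-1)² + (193/27)*(-1))*(-46))*24 = ((82/27 + 1 - 193/27)*(-46))*24 = -28/9*(-46)*24 = (1288/9)*24 = 10304/3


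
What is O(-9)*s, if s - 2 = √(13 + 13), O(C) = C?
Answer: -18 - 9*√26 ≈ -63.891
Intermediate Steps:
s = 2 + √26 (s = 2 + √(13 + 13) = 2 + √26 ≈ 7.0990)
O(-9)*s = -9*(2 + √26) = -18 - 9*√26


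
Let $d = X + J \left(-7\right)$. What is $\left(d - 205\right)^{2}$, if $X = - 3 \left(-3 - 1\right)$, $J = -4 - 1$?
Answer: $24964$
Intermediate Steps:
$J = -5$ ($J = -4 - 1 = -5$)
$X = 12$ ($X = \left(-3\right) \left(-4\right) = 12$)
$d = 47$ ($d = 12 - -35 = 12 + 35 = 47$)
$\left(d - 205\right)^{2} = \left(47 - 205\right)^{2} = \left(-158\right)^{2} = 24964$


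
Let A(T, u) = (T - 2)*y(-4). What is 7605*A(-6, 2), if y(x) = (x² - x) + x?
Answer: -973440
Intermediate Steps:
y(x) = x²
A(T, u) = -32 + 16*T (A(T, u) = (T - 2)*(-4)² = (-2 + T)*16 = -32 + 16*T)
7605*A(-6, 2) = 7605*(-32 + 16*(-6)) = 7605*(-32 - 96) = 7605*(-128) = -973440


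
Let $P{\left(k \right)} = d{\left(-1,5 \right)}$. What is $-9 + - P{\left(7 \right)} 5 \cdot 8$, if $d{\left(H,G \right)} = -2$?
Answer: $71$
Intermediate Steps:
$P{\left(k \right)} = -2$
$-9 + - P{\left(7 \right)} 5 \cdot 8 = -9 + \left(-1\right) \left(-2\right) 5 \cdot 8 = -9 + 2 \cdot 40 = -9 + 80 = 71$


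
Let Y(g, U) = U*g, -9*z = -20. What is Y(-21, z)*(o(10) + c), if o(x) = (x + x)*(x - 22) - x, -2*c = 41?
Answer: 37870/3 ≈ 12623.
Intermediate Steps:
c = -41/2 (c = -½*41 = -41/2 ≈ -20.500)
z = 20/9 (z = -⅑*(-20) = 20/9 ≈ 2.2222)
o(x) = -x + 2*x*(-22 + x) (o(x) = (2*x)*(-22 + x) - x = 2*x*(-22 + x) - x = -x + 2*x*(-22 + x))
Y(-21, z)*(o(10) + c) = ((20/9)*(-21))*(10*(-45 + 2*10) - 41/2) = -140*(10*(-45 + 20) - 41/2)/3 = -140*(10*(-25) - 41/2)/3 = -140*(-250 - 41/2)/3 = -140/3*(-541/2) = 37870/3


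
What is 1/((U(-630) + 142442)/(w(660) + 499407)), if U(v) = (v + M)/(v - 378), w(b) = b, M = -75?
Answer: 168022512/47860747 ≈ 3.5107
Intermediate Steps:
U(v) = (-75 + v)/(-378 + v) (U(v) = (v - 75)/(v - 378) = (-75 + v)/(-378 + v))
1/((U(-630) + 142442)/(w(660) + 499407)) = 1/(((-75 - 630)/(-378 - 630) + 142442)/(660 + 499407)) = 1/((-705/(-1008) + 142442)/500067) = 1/((-1/1008*(-705) + 142442)*(1/500067)) = 1/((235/336 + 142442)*(1/500067)) = 1/((47860747/336)*(1/500067)) = 1/(47860747/168022512) = 168022512/47860747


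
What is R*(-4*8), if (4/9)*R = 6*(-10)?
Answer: 4320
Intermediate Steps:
R = -135 (R = 9*(6*(-10))/4 = (9/4)*(-60) = -135)
R*(-4*8) = -(-540)*8 = -135*(-32) = 4320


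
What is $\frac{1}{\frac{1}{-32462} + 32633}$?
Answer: $\frac{32462}{1059332445} \approx 3.0644 \cdot 10^{-5}$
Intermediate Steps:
$\frac{1}{\frac{1}{-32462} + 32633} = \frac{1}{- \frac{1}{32462} + 32633} = \frac{1}{\frac{1059332445}{32462}} = \frac{32462}{1059332445}$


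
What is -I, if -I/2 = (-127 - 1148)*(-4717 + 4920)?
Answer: -517650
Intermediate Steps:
I = 517650 (I = -2*(-127 - 1148)*(-4717 + 4920) = -(-2550)*203 = -2*(-258825) = 517650)
-I = -1*517650 = -517650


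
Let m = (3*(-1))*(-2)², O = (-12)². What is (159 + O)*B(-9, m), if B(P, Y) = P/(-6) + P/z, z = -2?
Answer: 1818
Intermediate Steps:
O = 144
m = -12 (m = -3*4 = -12)
B(P, Y) = -2*P/3 (B(P, Y) = P/(-6) + P/(-2) = P*(-⅙) + P*(-½) = -P/6 - P/2 = -2*P/3)
(159 + O)*B(-9, m) = (159 + 144)*(-⅔*(-9)) = 303*6 = 1818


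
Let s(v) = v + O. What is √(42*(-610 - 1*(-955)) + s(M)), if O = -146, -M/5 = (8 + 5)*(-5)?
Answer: √14669 ≈ 121.12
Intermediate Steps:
M = 325 (M = -5*(8 + 5)*(-5) = -65*(-5) = -5*(-65) = 325)
s(v) = -146 + v (s(v) = v - 146 = -146 + v)
√(42*(-610 - 1*(-955)) + s(M)) = √(42*(-610 - 1*(-955)) + (-146 + 325)) = √(42*(-610 + 955) + 179) = √(42*345 + 179) = √(14490 + 179) = √14669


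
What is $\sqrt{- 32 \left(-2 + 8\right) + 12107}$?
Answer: $\sqrt{11915} \approx 109.16$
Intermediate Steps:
$\sqrt{- 32 \left(-2 + 8\right) + 12107} = \sqrt{\left(-32\right) 6 + 12107} = \sqrt{-192 + 12107} = \sqrt{11915}$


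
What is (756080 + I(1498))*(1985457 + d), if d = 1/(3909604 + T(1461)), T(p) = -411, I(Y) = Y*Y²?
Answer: 26096406565363714994544/3909193 ≈ 6.6757e+15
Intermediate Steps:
I(Y) = Y³
d = 1/3909193 (d = 1/(3909604 - 411) = 1/3909193 ≈ 2.5581e-7)
(756080 + I(1498))*(1985457 + d) = (756080 + 1498³)*(1985457 + 1/3909193) = (756080 + 3361517992)*(7761534606202/3909193) = 3362274072*(7761534606202/3909193) = 26096406565363714994544/3909193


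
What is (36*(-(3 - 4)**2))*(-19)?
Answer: 684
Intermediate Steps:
(36*(-(3 - 4)**2))*(-19) = (36*(-1*(-1)**2))*(-19) = (36*(-1*1))*(-19) = (36*(-1))*(-19) = -36*(-19) = 684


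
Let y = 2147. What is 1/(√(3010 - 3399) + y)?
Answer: 2147/4609998 - I*√389/4609998 ≈ 0.00046573 - 4.2783e-6*I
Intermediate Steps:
1/(√(3010 - 3399) + y) = 1/(√(3010 - 3399) + 2147) = 1/(√(-389) + 2147) = 1/(I*√389 + 2147) = 1/(2147 + I*√389)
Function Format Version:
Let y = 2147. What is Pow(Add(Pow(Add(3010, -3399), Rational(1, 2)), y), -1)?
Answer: Add(Rational(2147, 4609998), Mul(Rational(-1, 4609998), I, Pow(389, Rational(1, 2)))) ≈ Add(0.00046573, Mul(-4.2783e-6, I))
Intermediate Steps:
Pow(Add(Pow(Add(3010, -3399), Rational(1, 2)), y), -1) = Pow(Add(Pow(Add(3010, -3399), Rational(1, 2)), 2147), -1) = Pow(Add(Pow(-389, Rational(1, 2)), 2147), -1) = Pow(Add(Mul(I, Pow(389, Rational(1, 2))), 2147), -1) = Pow(Add(2147, Mul(I, Pow(389, Rational(1, 2)))), -1)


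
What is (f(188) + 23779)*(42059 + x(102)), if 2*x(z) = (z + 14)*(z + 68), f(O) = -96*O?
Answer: 297547789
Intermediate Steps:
x(z) = (14 + z)*(68 + z)/2 (x(z) = ((z + 14)*(z + 68))/2 = ((14 + z)*(68 + z))/2 = (14 + z)*(68 + z)/2)
(f(188) + 23779)*(42059 + x(102)) = (-96*188 + 23779)*(42059 + (476 + (½)*102² + 41*102)) = (-18048 + 23779)*(42059 + (476 + (½)*10404 + 4182)) = 5731*(42059 + (476 + 5202 + 4182)) = 5731*(42059 + 9860) = 5731*51919 = 297547789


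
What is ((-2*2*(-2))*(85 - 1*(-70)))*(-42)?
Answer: -52080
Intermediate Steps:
((-2*2*(-2))*(85 - 1*(-70)))*(-42) = ((-4*(-2))*(85 + 70))*(-42) = (8*155)*(-42) = 1240*(-42) = -52080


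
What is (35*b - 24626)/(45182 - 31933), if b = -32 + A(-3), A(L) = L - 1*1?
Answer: -25886/13249 ≈ -1.9538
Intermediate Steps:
A(L) = -1 + L (A(L) = L - 1 = -1 + L)
b = -36 (b = -32 + (-1 - 3) = -32 - 4 = -36)
(35*b - 24626)/(45182 - 31933) = (35*(-36) - 24626)/(45182 - 31933) = (-1260 - 24626)/13249 = -25886*1/13249 = -25886/13249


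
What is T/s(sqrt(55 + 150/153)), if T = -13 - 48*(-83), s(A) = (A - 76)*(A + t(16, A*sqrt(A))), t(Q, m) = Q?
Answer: -11981344881/2975845921 + 12151260*sqrt(145605)/2975845921 ≈ -2.4681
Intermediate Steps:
s(A) = (-76 + A)*(16 + A) (s(A) = (A - 76)*(A + 16) = (-76 + A)*(16 + A))
T = 3971 (T = -13 + 3984 = 3971)
T/s(sqrt(55 + 150/153)) = 3971/(-1216 + (sqrt(55 + 150/153))**2 - 60*sqrt(55 + 150/153)) = 3971/(-1216 + (sqrt(55 + 150*(1/153)))**2 - 60*sqrt(55 + 150*(1/153))) = 3971/(-1216 + (sqrt(55 + 50/51))**2 - 60*sqrt(55 + 50/51)) = 3971/(-1216 + (sqrt(2855/51))**2 - 20*sqrt(145605)/17) = 3971/(-1216 + (sqrt(145605)/51)**2 - 20*sqrt(145605)/17) = 3971/(-1216 + 2855/51 - 20*sqrt(145605)/17) = 3971/(-59161/51 - 20*sqrt(145605)/17)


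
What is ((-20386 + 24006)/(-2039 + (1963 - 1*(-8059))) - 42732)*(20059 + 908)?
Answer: -2384129166704/2661 ≈ -8.9595e+8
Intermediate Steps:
((-20386 + 24006)/(-2039 + (1963 - 1*(-8059))) - 42732)*(20059 + 908) = (3620/(-2039 + (1963 + 8059)) - 42732)*20967 = (3620/(-2039 + 10022) - 42732)*20967 = (3620/7983 - 42732)*20967 = -341125936/7983*20967 = -2384129166704/2661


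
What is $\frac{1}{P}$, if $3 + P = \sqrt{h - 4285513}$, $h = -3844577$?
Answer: $- \frac{1}{2710033} - \frac{i \sqrt{8130090}}{8130099} \approx -3.69 \cdot 10^{-7} - 0.00035071 i$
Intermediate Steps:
$P = -3 + i \sqrt{8130090}$ ($P = -3 + \sqrt{-3844577 - 4285513} = -3 + \sqrt{-8130090} = -3 + i \sqrt{8130090} \approx -3.0 + 2851.3 i$)
$\frac{1}{P} = \frac{1}{-3 + i \sqrt{8130090}}$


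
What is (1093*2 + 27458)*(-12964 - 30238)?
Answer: -1280680088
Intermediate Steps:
(1093*2 + 27458)*(-12964 - 30238) = (2186 + 27458)*(-43202) = 29644*(-43202) = -1280680088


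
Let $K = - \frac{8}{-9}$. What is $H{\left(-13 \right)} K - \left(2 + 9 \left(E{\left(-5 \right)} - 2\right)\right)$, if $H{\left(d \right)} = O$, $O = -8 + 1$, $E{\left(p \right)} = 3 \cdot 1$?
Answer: $- \frac{155}{9} \approx -17.222$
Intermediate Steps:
$E{\left(p \right)} = 3$
$K = \frac{8}{9}$ ($K = \left(-8\right) \left(- \frac{1}{9}\right) = \frac{8}{9} \approx 0.88889$)
$O = -7$
$H{\left(d \right)} = -7$
$H{\left(-13 \right)} K - \left(2 + 9 \left(E{\left(-5 \right)} - 2\right)\right) = \left(-7\right) \frac{8}{9} - \left(2 + 9 \left(3 - 2\right)\right) = - \frac{56}{9} - 11 = - \frac{155}{9}$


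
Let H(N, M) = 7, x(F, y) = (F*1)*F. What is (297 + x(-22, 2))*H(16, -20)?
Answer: 5467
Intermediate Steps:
x(F, y) = F² (x(F, y) = F*F = F²)
(297 + x(-22, 2))*H(16, -20) = (297 + (-22)²)*7 = (297 + 484)*7 = 781*7 = 5467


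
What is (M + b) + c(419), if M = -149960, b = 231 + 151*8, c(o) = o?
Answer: -148102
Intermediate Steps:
b = 1439 (b = 231 + 1208 = 1439)
(M + b) + c(419) = (-149960 + 1439) + 419 = -148521 + 419 = -148102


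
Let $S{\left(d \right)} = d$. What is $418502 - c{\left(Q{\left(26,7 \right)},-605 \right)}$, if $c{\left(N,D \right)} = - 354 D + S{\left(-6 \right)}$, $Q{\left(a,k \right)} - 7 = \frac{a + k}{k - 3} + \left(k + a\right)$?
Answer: $204338$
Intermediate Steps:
$Q{\left(a,k \right)} = 7 + a + k + \frac{a + k}{-3 + k}$ ($Q{\left(a,k \right)} = 7 + \left(\frac{a + k}{k - 3} + \left(k + a\right)\right) = 7 + \left(\frac{a + k}{-3 + k} + \left(a + k\right)\right) = 7 + \left(a + k + \frac{a + k}{-3 + k}\right) = 7 + a + k + \frac{a + k}{-3 + k}$)
$c{\left(N,D \right)} = -6 - 354 D$ ($c{\left(N,D \right)} = - 354 D - 6 = -6 - 354 D$)
$418502 - c{\left(Q{\left(26,7 \right)},-605 \right)} = 418502 - \left(-6 - -214170\right) = 418502 - \left(-6 + 214170\right) = 418502 - 214164 = 204338$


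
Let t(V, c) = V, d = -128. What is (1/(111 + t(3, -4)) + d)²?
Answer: 212897281/12996 ≈ 16382.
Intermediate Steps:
(1/(111 + t(3, -4)) + d)² = (1/(111 + 3) - 128)² = (1/114 - 128)² = (-14591/114)² = 212897281/12996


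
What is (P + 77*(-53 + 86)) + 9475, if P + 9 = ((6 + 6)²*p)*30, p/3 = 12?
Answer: 167527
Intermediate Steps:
p = 36 (p = 3*12 = 36)
P = 155511 (P = -9 + ((6 + 6)²*36)*30 = -9 + (12²*36)*30 = -9 + (144*36)*30 = -9 + 5184*30 = -9 + 155520 = 155511)
(P + 77*(-53 + 86)) + 9475 = (155511 + 77*(-53 + 86)) + 9475 = (155511 + 77*33) + 9475 = (155511 + 2541) + 9475 = 158052 + 9475 = 167527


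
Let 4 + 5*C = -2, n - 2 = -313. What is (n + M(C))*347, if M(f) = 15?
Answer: -102712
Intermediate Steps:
n = -311 (n = 2 - 313 = -311)
C = -6/5 (C = -4/5 + (1/5)*(-2) = -4/5 - 2/5 = -6/5 ≈ -1.2000)
(n + M(C))*347 = (-311 + 15)*347 = -296*347 = -102712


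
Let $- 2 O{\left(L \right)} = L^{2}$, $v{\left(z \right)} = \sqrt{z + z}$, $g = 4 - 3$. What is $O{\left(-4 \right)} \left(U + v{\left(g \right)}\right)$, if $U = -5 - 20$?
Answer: $200 - 8 \sqrt{2} \approx 188.69$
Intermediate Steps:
$g = 1$
$U = -25$
$v{\left(z \right)} = \sqrt{2} \sqrt{z}$ ($v{\left(z \right)} = \sqrt{2 z} = \sqrt{2} \sqrt{z}$)
$O{\left(L \right)} = - \frac{L^{2}}{2}$
$O{\left(-4 \right)} \left(U + v{\left(g \right)}\right) = - \frac{\left(-4\right)^{2}}{2} \left(-25 + \sqrt{2} \sqrt{1}\right) = \left(- \frac{1}{2}\right) 16 \left(-25 + \sqrt{2} \cdot 1\right) = - 8 \left(-25 + \sqrt{2}\right) = 200 - 8 \sqrt{2}$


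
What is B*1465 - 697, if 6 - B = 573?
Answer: -831352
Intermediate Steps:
B = -567 (B = 6 - 1*573 = 6 - 573 = -567)
B*1465 - 697 = -567*1465 - 697 = -830655 - 697 = -831352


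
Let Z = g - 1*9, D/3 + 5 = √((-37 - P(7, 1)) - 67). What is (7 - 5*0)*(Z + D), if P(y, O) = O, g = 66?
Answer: 294 + 21*I*√105 ≈ 294.0 + 215.19*I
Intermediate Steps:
D = -15 + 3*I*√105 (D = -15 + 3*√((-37 - 1*1) - 67) = -15 + 3*√((-37 - 1) - 67) = -15 + 3*√(-38 - 67) = -15 + 3*√(-105) = -15 + 3*(I*√105) = -15 + 3*I*√105 ≈ -15.0 + 30.741*I)
Z = 57 (Z = 66 - 1*9 = 66 - 9 = 57)
(7 - 5*0)*(Z + D) = (7 - 5*0)*(57 + (-15 + 3*I*√105)) = (7 + 0)*(42 + 3*I*√105) = 7*(42 + 3*I*√105) = 294 + 21*I*√105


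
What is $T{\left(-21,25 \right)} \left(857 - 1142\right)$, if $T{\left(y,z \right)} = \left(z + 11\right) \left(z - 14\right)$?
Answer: $-112860$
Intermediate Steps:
$T{\left(y,z \right)} = \left(-14 + z\right) \left(11 + z\right)$ ($T{\left(y,z \right)} = \left(11 + z\right) \left(-14 + z\right) = \left(-14 + z\right) \left(11 + z\right)$)
$T{\left(-21,25 \right)} \left(857 - 1142\right) = \left(-154 + 25^{2} - 75\right) \left(857 - 1142\right) = \left(-154 + 625 - 75\right) \left(-285\right) = 396 \left(-285\right) = -112860$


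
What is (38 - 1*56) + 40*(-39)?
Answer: -1578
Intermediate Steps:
(38 - 1*56) + 40*(-39) = (38 - 56) - 1560 = -18 - 1560 = -1578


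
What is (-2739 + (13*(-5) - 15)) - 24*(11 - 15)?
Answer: -2723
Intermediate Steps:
(-2739 + (13*(-5) - 15)) - 24*(11 - 15) = (-2739 + (-65 - 15)) - 24*(-4) = (-2739 - 80) + 96 = -2819 + 96 = -2723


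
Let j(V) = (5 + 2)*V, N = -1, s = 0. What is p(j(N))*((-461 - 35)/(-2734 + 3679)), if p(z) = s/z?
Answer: 0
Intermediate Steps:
j(V) = 7*V
p(z) = 0 (p(z) = 0/z = 0)
p(j(N))*((-461 - 35)/(-2734 + 3679)) = 0*((-461 - 35)/(-2734 + 3679)) = 0*(-496/945) = 0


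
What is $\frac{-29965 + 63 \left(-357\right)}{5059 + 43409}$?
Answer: $- \frac{13114}{12117} \approx -1.0823$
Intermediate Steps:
$\frac{-29965 + 63 \left(-357\right)}{5059 + 43409} = \frac{-29965 - 22491}{48468} = \left(-52456\right) \frac{1}{48468} = - \frac{13114}{12117}$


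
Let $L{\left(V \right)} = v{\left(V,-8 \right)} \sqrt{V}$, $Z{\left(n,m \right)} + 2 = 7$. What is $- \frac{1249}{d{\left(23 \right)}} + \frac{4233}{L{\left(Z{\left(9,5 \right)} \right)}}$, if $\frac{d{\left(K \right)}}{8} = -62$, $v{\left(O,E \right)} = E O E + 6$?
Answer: $\frac{1249}{496} + \frac{4233 \sqrt{5}}{1630} \approx 8.3251$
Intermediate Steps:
$v{\left(O,E \right)} = 6 + O E^{2}$ ($v{\left(O,E \right)} = O E^{2} + 6 = 6 + O E^{2}$)
$Z{\left(n,m \right)} = 5$ ($Z{\left(n,m \right)} = -2 + 7 = 5$)
$d{\left(K \right)} = -496$ ($d{\left(K \right)} = 8 \left(-62\right) = -496$)
$L{\left(V \right)} = \sqrt{V} \left(6 + 64 V\right)$ ($L{\left(V \right)} = \left(6 + V \left(-8\right)^{2}\right) \sqrt{V} = \left(6 + V 64\right) \sqrt{V} = \left(6 + 64 V\right) \sqrt{V} = \sqrt{V} \left(6 + 64 V\right)$)
$- \frac{1249}{d{\left(23 \right)}} + \frac{4233}{L{\left(Z{\left(9,5 \right)} \right)}} = - \frac{1249}{-496} + \frac{4233}{\sqrt{5} \left(6 + 64 \cdot 5\right)} = \left(-1249\right) \left(- \frac{1}{496}\right) + \frac{4233}{\sqrt{5} \left(6 + 320\right)} = \frac{1249}{496} + \frac{4233}{\sqrt{5} \cdot 326} = \frac{1249}{496} + \frac{4233}{326 \sqrt{5}} = \frac{1249}{496} + 4233 \frac{\sqrt{5}}{1630} = \frac{1249}{496} + \frac{4233 \sqrt{5}}{1630}$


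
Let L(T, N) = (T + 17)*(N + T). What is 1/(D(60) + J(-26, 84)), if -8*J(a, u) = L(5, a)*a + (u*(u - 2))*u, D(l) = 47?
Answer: -2/147557 ≈ -1.3554e-5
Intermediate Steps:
L(T, N) = (17 + T)*(N + T)
J(a, u) = -a*(110 + 22*a)/8 - u**2*(-2 + u)/8 (J(a, u) = -((5**2 + 17*a + 17*5 + a*5)*a + (u*(u - 2))*u)/8 = -((25 + 17*a + 85 + 5*a)*a + (u*(-2 + u))*u)/8 = -((110 + 22*a)*a + u**2*(-2 + u))/8 = -(a*(110 + 22*a) + u**2*(-2 + u))/8 = -a*(110 + 22*a)/8 - u**2*(-2 + u)/8)
1/(D(60) + J(-26, 84)) = 1/(47 + (-1/8*84**3 + (1/4)*84**2 - 11/4*(-26)*(5 - 26))) = 1/(47 + (-1/8*592704 + (1/4)*7056 - 11/4*(-26)*(-21))) = 1/(47 + (-74088 + 1764 - 3003/2)) = 1/(47 - 147651/2) = 1/(-147557/2) = -2/147557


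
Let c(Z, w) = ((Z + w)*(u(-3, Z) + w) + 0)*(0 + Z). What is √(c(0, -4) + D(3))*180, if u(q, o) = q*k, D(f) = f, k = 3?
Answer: 180*√3 ≈ 311.77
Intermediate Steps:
u(q, o) = 3*q (u(q, o) = q*3 = 3*q)
c(Z, w) = Z*(-9 + w)*(Z + w) (c(Z, w) = ((Z + w)*(3*(-3) + w) + 0)*(0 + Z) = ((Z + w)*(-9 + w) + 0)*Z = ((-9 + w)*(Z + w) + 0)*Z = ((-9 + w)*(Z + w))*Z = Z*(-9 + w)*(Z + w))
√(c(0, -4) + D(3))*180 = √(0*((-4)² - 9*0 - 9*(-4) + 0*(-4)) + 3)*180 = √(0*(16 + 0 + 36 + 0) + 3)*180 = √(0*52 + 3)*180 = √(0 + 3)*180 = √3*180 = 180*√3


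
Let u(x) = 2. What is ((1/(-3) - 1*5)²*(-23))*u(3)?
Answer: -11776/9 ≈ -1308.4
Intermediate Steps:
((1/(-3) - 1*5)²*(-23))*u(3) = ((1/(-3) - 1*5)²*(-23))*2 = ((-⅓ - 5)²*(-23))*2 = ((-16/3)²*(-23))*2 = ((256/9)*(-23))*2 = -5888/9*2 = -11776/9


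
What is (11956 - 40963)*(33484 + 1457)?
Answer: -1013533587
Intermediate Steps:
(11956 - 40963)*(33484 + 1457) = -29007*34941 = -1013533587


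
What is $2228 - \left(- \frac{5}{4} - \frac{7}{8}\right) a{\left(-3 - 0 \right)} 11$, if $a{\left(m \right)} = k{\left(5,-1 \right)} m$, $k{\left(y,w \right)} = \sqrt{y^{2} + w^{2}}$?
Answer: $2228 - \frac{561 \sqrt{26}}{8} \approx 1870.4$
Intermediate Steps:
$k{\left(y,w \right)} = \sqrt{w^{2} + y^{2}}$
$a{\left(m \right)} = m \sqrt{26}$ ($a{\left(m \right)} = \sqrt{\left(-1\right)^{2} + 5^{2}} m = \sqrt{1 + 25} m = \sqrt{26} m = m \sqrt{26}$)
$2228 - \left(- \frac{5}{4} - \frac{7}{8}\right) a{\left(-3 - 0 \right)} 11 = 2228 - \left(- \frac{5}{4} - \frac{7}{8}\right) \left(-3 - 0\right) \sqrt{26} \cdot 11 = 2228 - \left(\left(-5\right) \frac{1}{4} - \frac{7}{8}\right) \left(-3 + 0\right) \sqrt{26} \cdot 11 = 2228 - \left(- \frac{5}{4} - \frac{7}{8}\right) \left(- 3 \sqrt{26}\right) 11 = 2228 - - \frac{17 \left(- 3 \sqrt{26}\right)}{8} \cdot 11 = 2228 - \frac{51 \sqrt{26}}{8} \cdot 11 = 2228 - \frac{561 \sqrt{26}}{8}$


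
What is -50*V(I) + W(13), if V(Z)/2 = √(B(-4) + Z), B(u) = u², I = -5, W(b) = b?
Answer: 13 - 100*√11 ≈ -318.66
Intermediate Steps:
V(Z) = 2*√(16 + Z) (V(Z) = 2*√((-4)² + Z) = 2*√(16 + Z))
-50*V(I) + W(13) = -100*√(16 - 5) + 13 = -100*√11 + 13 = 13 - 100*√11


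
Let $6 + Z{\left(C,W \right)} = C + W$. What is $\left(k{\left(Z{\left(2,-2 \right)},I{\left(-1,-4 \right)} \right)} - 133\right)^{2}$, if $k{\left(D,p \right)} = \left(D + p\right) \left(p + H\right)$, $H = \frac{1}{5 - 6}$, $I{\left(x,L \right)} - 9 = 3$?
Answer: $4489$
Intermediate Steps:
$I{\left(x,L \right)} = 12$ ($I{\left(x,L \right)} = 9 + 3 = 12$)
$Z{\left(C,W \right)} = -6 + C + W$ ($Z{\left(C,W \right)} = -6 + \left(C + W\right) = -6 + C + W$)
$H = -1$ ($H = \frac{1}{-1} = -1$)
$k{\left(D,p \right)} = \left(-1 + p\right) \left(D + p\right)$ ($k{\left(D,p \right)} = \left(D + p\right) \left(p - 1\right) = \left(D + p\right) \left(-1 + p\right) = \left(-1 + p\right) \left(D + p\right)$)
$\left(k{\left(Z{\left(2,-2 \right)},I{\left(-1,-4 \right)} \right)} - 133\right)^{2} = \left(\left(12^{2} - \left(-6 + 2 - 2\right) - 12 + \left(-6 + 2 - 2\right) 12\right) - 133\right)^{2} = \left(\left(144 - -6 - 12 - 72\right) - 133\right)^{2} = \left(\left(144 + 6 - 12 - 72\right) - 133\right)^{2} = \left(66 - 133\right)^{2} = \left(-67\right)^{2} = 4489$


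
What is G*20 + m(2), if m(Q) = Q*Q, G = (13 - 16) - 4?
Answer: -136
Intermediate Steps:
G = -7 (G = -3 - 4 = -7)
m(Q) = Q²
G*20 + m(2) = -7*20 + 2² = -140 + 4 = -136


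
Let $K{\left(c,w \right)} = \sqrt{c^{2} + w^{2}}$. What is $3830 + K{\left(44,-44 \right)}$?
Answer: $3830 + 44 \sqrt{2} \approx 3892.2$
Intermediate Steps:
$3830 + K{\left(44,-44 \right)} = 3830 + \sqrt{44^{2} + \left(-44\right)^{2}} = 3830 + \sqrt{1936 + 1936} = 3830 + \sqrt{3872} = 3830 + 44 \sqrt{2}$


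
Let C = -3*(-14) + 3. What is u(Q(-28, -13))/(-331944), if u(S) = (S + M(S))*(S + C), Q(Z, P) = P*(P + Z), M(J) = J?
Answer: -154037/82986 ≈ -1.8562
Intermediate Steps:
C = 45 (C = 42 + 3 = 45)
u(S) = 2*S*(45 + S) (u(S) = (S + S)*(S + 45) = (2*S)*(45 + S) = 2*S*(45 + S))
u(Q(-28, -13))/(-331944) = (2*(-13*(-13 - 28))*(45 - 13*(-13 - 28)))/(-331944) = (2*(-13*(-41))*(45 - 13*(-41)))*(-1/331944) = (2*533*(45 + 533))*(-1/331944) = (2*533*578)*(-1/331944) = 616148*(-1/331944) = -154037/82986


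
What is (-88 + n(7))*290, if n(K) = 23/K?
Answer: -171970/7 ≈ -24567.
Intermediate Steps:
(-88 + n(7))*290 = (-88 + 23/7)*290 = -593/7*290 = -171970/7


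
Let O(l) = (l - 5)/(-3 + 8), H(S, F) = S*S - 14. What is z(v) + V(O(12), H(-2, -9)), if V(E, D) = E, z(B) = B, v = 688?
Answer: 3447/5 ≈ 689.40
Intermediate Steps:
H(S, F) = -14 + S**2 (H(S, F) = S**2 - 14 = -14 + S**2)
O(l) = -1 + l/5 (O(l) = (-5 + l)/5 = (-5 + l)*(1/5) = -1 + l/5)
z(v) + V(O(12), H(-2, -9)) = 688 + (-1 + (1/5)*12) = 688 + (-1 + 12/5) = 688 + 7/5 = 3447/5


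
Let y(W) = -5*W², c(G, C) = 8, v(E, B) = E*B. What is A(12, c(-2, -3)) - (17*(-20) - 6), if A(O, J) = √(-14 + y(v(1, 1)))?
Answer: 346 + I*√19 ≈ 346.0 + 4.3589*I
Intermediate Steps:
v(E, B) = B*E
A(O, J) = I*√19 (A(O, J) = √(-14 - 5*1²) = √(-14 - 5*1) = √(-14 - 5) = √(-19) = I*√19)
A(12, c(-2, -3)) - (17*(-20) - 6) = I*√19 - (17*(-20) - 6) = I*√19 - (-340 - 6) = I*√19 - 1*(-346) = I*√19 + 346 = 346 + I*√19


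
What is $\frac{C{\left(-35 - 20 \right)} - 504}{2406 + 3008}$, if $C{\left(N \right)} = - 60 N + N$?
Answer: $\frac{2741}{5414} \approx 0.50628$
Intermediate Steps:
$C{\left(N \right)} = - 59 N$
$\frac{C{\left(-35 - 20 \right)} - 504}{2406 + 3008} = \frac{- 59 \left(-35 - 20\right) - 504}{2406 + 3008} = \frac{\left(-59\right) \left(-55\right) - 504}{5414} = \left(3245 - 504\right) \frac{1}{5414} = 2741 \cdot \frac{1}{5414} = \frac{2741}{5414}$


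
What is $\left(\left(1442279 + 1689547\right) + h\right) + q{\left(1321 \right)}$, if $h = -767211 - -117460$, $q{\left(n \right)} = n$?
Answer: $2483396$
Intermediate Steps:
$h = -649751$ ($h = -767211 + 117460 = -649751$)
$\left(\left(1442279 + 1689547\right) + h\right) + q{\left(1321 \right)} = \left(\left(1442279 + 1689547\right) - 649751\right) + 1321 = \left(3131826 - 649751\right) + 1321 = 2482075 + 1321 = 2483396$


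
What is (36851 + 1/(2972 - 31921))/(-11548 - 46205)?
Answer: -355599866/557297199 ≈ -0.63808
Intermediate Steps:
(36851 + 1/(2972 - 31921))/(-11548 - 46205) = (36851 + 1/(-28949))/(-57753) = (36851 - 1/28949)*(-1/57753) = (1066799598/28949)*(-1/57753) = -355599866/557297199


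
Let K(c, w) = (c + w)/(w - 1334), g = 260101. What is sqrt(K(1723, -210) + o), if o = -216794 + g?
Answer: sqrt(25809695070)/772 ≈ 208.10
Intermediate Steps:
o = 43307 (o = -216794 + 260101 = 43307)
K(c, w) = (c + w)/(-1334 + w)
sqrt(K(1723, -210) + o) = sqrt((1723 - 210)/(-1334 - 210) + 43307) = sqrt(1513/(-1544) + 43307) = sqrt(-1/1544*1513 + 43307) = sqrt(-1513/1544 + 43307) = sqrt(66864495/1544) = sqrt(25809695070)/772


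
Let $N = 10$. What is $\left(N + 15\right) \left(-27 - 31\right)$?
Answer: $-1450$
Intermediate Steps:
$\left(N + 15\right) \left(-27 - 31\right) = \left(10 + 15\right) \left(-27 - 31\right) = 25 \left(-58\right) = -1450$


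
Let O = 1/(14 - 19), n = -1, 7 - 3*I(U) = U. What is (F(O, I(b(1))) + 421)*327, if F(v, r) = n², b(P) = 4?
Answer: 137994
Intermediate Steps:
I(U) = 7/3 - U/3
O = -⅕ (O = 1/(-5) = -⅕ ≈ -0.20000)
F(v, r) = 1 (F(v, r) = (-1)² = 1)
(F(O, I(b(1))) + 421)*327 = (1 + 421)*327 = 422*327 = 137994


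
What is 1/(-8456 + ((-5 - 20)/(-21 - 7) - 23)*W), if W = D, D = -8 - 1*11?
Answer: -28/225007 ≈ -0.00012444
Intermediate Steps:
D = -19 (D = -8 - 11 = -19)
W = -19
1/(-8456 + ((-5 - 20)/(-21 - 7) - 23)*W) = 1/(-8456 + ((-5 - 20)/(-21 - 7) - 23)*(-19)) = 1/(-8456 + (-25/(-28) - 23)*(-19)) = 1/(-8456 + (-25*(-1/28) - 23)*(-19)) = 1/(-8456 + (25/28 - 23)*(-19)) = 1/(-8456 - 619/28*(-19)) = 1/(-8456 + 11761/28) = 1/(-225007/28) = -28/225007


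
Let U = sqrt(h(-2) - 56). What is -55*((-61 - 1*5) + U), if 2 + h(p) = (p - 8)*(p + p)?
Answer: 3630 - 165*I*sqrt(2) ≈ 3630.0 - 233.35*I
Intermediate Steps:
h(p) = -2 + 2*p*(-8 + p) (h(p) = -2 + (p - 8)*(p + p) = -2 + (-8 + p)*(2*p) = -2 + 2*p*(-8 + p))
U = 3*I*sqrt(2) (U = sqrt((-2 - 16*(-2) + 2*(-2)**2) - 56) = sqrt((-2 + 32 + 2*4) - 56) = sqrt((-2 + 32 + 8) - 56) = sqrt(38 - 56) = sqrt(-18) = 3*I*sqrt(2) ≈ 4.2426*I)
-55*((-61 - 1*5) + U) = -55*((-61 - 1*5) + 3*I*sqrt(2)) = -55*((-61 - 5) + 3*I*sqrt(2)) = -55*(-66 + 3*I*sqrt(2)) = 3630 - 165*I*sqrt(2)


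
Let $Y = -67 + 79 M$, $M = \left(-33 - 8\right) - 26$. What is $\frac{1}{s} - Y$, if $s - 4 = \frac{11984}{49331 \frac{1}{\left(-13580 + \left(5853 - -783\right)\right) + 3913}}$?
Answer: $\frac{193636275469}{36126180} \approx 5360.0$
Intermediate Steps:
$M = -67$ ($M = -41 - 26 = -67$)
$s = - \frac{36126180}{49331}$ ($s = 4 + \frac{11984}{49331 \frac{1}{\left(-13580 + \left(5853 - -783\right)\right) + 3913}} = 4 + \frac{11984}{49331 \frac{1}{\left(-13580 + \left(5853 + 783\right)\right) + 3913}} = 4 + \frac{11984}{49331 \frac{1}{\left(-13580 + 6636\right) + 3913}} = 4 + \frac{11984}{49331 \frac{1}{-6944 + 3913}} = 4 + \frac{11984}{49331 \frac{1}{-3031}} = 4 + \frac{11984}{49331 \left(- \frac{1}{3031}\right)} = 4 + \frac{11984}{- \frac{49331}{3031}} = 4 + 11984 \left(- \frac{3031}{49331}\right) = 4 - \frac{36323504}{49331} = - \frac{36126180}{49331} \approx -732.32$)
$Y = -5360$ ($Y = -67 + 79 \left(-67\right) = -67 - 5293 = -5360$)
$\frac{1}{s} - Y = \frac{1}{- \frac{36126180}{49331}} - -5360 = - \frac{49331}{36126180} + 5360 = \frac{193636275469}{36126180}$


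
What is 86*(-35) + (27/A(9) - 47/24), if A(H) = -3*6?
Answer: -72323/24 ≈ -3013.5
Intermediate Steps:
A(H) = -18
86*(-35) + (27/A(9) - 47/24) = 86*(-35) + (27/(-18) - 47/24) = -3010 + (27*(-1/18) - 47*1/24) = -3010 + (-3/2 - 47/24) = -3010 - 83/24 = -72323/24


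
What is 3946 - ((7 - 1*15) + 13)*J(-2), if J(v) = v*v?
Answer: 3926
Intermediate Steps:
J(v) = v²
3946 - ((7 - 1*15) + 13)*J(-2) = 3946 - ((7 - 1*15) + 13)*(-2)² = 3946 - ((7 - 15) + 13)*4 = 3946 - (-8 + 13)*4 = 3946 - 5*4 = 3946 - 1*20 = 3946 - 20 = 3926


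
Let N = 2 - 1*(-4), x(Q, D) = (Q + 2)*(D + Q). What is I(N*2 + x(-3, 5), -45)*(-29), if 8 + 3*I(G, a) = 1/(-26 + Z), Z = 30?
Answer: 899/12 ≈ 74.917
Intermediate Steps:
x(Q, D) = (2 + Q)*(D + Q)
N = 6 (N = 2 + 4 = 6)
I(G, a) = -31/12 (I(G, a) = -8/3 + 1/(3*(-26 + 30)) = -8/3 + (1/3)/4 = -8/3 + (1/3)*(1/4) = -8/3 + 1/12 = -31/12)
I(N*2 + x(-3, 5), -45)*(-29) = -31/12*(-29) = 899/12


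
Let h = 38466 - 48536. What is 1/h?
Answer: -1/10070 ≈ -9.9305e-5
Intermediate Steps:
h = -10070
1/h = 1/(-10070) = -1/10070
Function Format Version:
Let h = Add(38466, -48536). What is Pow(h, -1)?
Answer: Rational(-1, 10070) ≈ -9.9305e-5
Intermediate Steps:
h = -10070
Pow(h, -1) = Pow(-10070, -1) = Rational(-1, 10070)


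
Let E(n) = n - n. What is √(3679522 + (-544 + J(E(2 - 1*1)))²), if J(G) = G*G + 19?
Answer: √3955147 ≈ 1988.8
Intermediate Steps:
E(n) = 0
J(G) = 19 + G² (J(G) = G² + 19 = 19 + G²)
√(3679522 + (-544 + J(E(2 - 1*1)))²) = √(3679522 + (-544 + (19 + 0²))²) = √(3679522 + (-544 + (19 + 0))²) = √(3679522 + (-544 + 19)²) = √(3679522 + (-525)²) = √(3679522 + 275625) = √3955147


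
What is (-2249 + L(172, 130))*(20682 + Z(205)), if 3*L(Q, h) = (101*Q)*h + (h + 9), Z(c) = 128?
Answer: 15619653040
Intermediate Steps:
L(Q, h) = 3 + h/3 + 101*Q*h/3 (L(Q, h) = ((101*Q)*h + (h + 9))/3 = (101*Q*h + (9 + h))/3 = (9 + h + 101*Q*h)/3 = 3 + h/3 + 101*Q*h/3)
(-2249 + L(172, 130))*(20682 + Z(205)) = (-2249 + (3 + (⅓)*130 + (101/3)*172*130))*(20682 + 128) = (-2249 + (3 + 130/3 + 2258360/3))*20810 = (-2249 + 752833)*20810 = 750584*20810 = 15619653040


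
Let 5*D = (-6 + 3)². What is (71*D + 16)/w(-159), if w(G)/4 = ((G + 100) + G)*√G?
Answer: 719*I*√159/693240 ≈ 0.013078*I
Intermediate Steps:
D = 9/5 (D = (-6 + 3)²/5 = (⅕)*(-3)² = (⅕)*9 = 9/5 ≈ 1.8000)
w(G) = 4*√G*(100 + 2*G) (w(G) = 4*(((G + 100) + G)*√G) = 4*(((100 + G) + G)*√G) = 4*((100 + 2*G)*√G) = 4*(√G*(100 + 2*G)) = 4*√G*(100 + 2*G))
(71*D + 16)/w(-159) = (71*(9/5) + 16)/((8*√(-159)*(50 - 159))) = (639/5 + 16)/((8*(I*√159)*(-109))) = 719/(5*((-872*I*√159))) = 719*(I*√159/138648)/5 = 719*I*√159/693240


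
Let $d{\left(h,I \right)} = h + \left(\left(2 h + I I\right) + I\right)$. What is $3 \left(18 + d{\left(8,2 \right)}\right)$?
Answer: $144$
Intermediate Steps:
$d{\left(h,I \right)} = I + I^{2} + 3 h$ ($d{\left(h,I \right)} = h + \left(\left(2 h + I^{2}\right) + I\right) = h + \left(\left(I^{2} + 2 h\right) + I\right) = h + \left(I + I^{2} + 2 h\right) = I + I^{2} + 3 h$)
$3 \left(18 + d{\left(8,2 \right)}\right) = 3 \left(18 + \left(2 + 2^{2} + 3 \cdot 8\right)\right) = 3 \left(18 + \left(2 + 4 + 24\right)\right) = 3 \left(18 + 30\right) = 3 \cdot 48 = 144$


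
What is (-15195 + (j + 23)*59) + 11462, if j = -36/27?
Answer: -7364/3 ≈ -2454.7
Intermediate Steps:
j = -4/3 (j = -36*1/27 = -4/3 ≈ -1.3333)
(-15195 + (j + 23)*59) + 11462 = (-15195 + (-4/3 + 23)*59) + 11462 = (-15195 + (65/3)*59) + 11462 = (-15195 + 3835/3) + 11462 = -41750/3 + 11462 = -7364/3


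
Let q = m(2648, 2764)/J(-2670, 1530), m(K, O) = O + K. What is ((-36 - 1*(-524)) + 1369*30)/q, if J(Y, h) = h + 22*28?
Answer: 2026897/123 ≈ 16479.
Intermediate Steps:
m(K, O) = K + O
J(Y, h) = 616 + h (J(Y, h) = h + 616 = 616 + h)
q = 2706/1073 (q = (2648 + 2764)/(616 + 1530) = 5412/2146 = 5412*(1/2146) = 2706/1073 ≈ 2.5219)
((-36 - 1*(-524)) + 1369*30)/q = ((-36 - 1*(-524)) + 1369*30)/(2706/1073) = ((-36 + 524) + 41070)*(1073/2706) = (488 + 41070)*(1073/2706) = 41558*(1073/2706) = 2026897/123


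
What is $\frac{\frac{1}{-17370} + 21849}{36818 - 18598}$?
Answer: $\frac{379517129}{316481400} \approx 1.1992$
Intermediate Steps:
$\frac{\frac{1}{-17370} + 21849}{36818 - 18598} = \frac{- \frac{1}{17370} + 21849}{18220} = \frac{379517129}{17370} \cdot \frac{1}{18220} = \frac{379517129}{316481400}$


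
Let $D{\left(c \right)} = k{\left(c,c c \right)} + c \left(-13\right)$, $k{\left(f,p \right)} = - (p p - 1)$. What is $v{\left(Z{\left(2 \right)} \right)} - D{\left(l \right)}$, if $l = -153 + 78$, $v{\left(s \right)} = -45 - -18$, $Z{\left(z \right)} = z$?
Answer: $31639622$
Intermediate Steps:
$k{\left(f,p \right)} = 1 - p^{2}$ ($k{\left(f,p \right)} = - (p^{2} - 1) = - (-1 + p^{2}) = 1 - p^{2}$)
$v{\left(s \right)} = -27$ ($v{\left(s \right)} = -45 + 18 = -27$)
$l = -75$
$D{\left(c \right)} = 1 - c^{4} - 13 c$ ($D{\left(c \right)} = \left(1 - \left(c c\right)^{2}\right) + c \left(-13\right) = \left(1 - \left(c^{2}\right)^{2}\right) - 13 c = \left(1 - c^{4}\right) - 13 c = 1 - c^{4} - 13 c$)
$v{\left(Z{\left(2 \right)} \right)} - D{\left(l \right)} = -27 - \left(1 - \left(-75\right)^{4} - -975\right) = -27 - \left(1 - 31640625 + 975\right) = -27 - -31639649 = -27 + 31639649 = 31639622$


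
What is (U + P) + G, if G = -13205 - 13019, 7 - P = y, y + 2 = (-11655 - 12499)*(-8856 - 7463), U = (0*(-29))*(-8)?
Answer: -394195341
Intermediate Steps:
U = 0 (U = 0*(-8) = 0)
y = 394169124 (y = -2 + (-11655 - 12499)*(-8856 - 7463) = -2 - 24154*(-16319) = -2 + 394169126 = 394169124)
P = -394169117 (P = 7 - 1*394169124 = 7 - 394169124 = -394169117)
G = -26224
(U + P) + G = (0 - 394169117) - 26224 = -394169117 - 26224 = -394195341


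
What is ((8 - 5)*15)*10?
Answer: 450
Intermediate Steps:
((8 - 5)*15)*10 = (3*15)*10 = 45*10 = 450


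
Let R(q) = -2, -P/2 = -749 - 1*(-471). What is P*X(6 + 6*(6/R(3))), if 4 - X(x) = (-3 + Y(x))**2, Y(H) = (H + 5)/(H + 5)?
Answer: 0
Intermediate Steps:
P = 556 (P = -2*(-749 - 1*(-471)) = -2*(-749 + 471) = -2*(-278) = 556)
Y(H) = 1 (Y(H) = (5 + H)/(5 + H) = 1)
X(x) = 0 (X(x) = 4 - (-3 + 1)**2 = 4 - 1*(-2)**2 = 4 - 1*4 = 4 - 4 = 0)
P*X(6 + 6*(6/R(3))) = 556*0 = 0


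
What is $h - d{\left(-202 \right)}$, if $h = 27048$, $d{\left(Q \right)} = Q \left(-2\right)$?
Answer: $26644$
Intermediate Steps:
$d{\left(Q \right)} = - 2 Q$
$h - d{\left(-202 \right)} = 27048 - \left(-2\right) \left(-202\right) = 27048 - 404 = 26644$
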